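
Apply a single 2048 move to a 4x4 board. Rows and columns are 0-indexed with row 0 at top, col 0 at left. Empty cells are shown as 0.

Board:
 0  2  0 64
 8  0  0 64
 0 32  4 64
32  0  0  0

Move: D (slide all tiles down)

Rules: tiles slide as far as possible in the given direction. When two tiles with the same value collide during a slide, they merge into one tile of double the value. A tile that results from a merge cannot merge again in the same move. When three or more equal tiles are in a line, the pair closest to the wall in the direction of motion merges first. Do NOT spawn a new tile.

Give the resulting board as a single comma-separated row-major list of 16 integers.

Answer: 0, 0, 0, 0, 0, 0, 0, 0, 8, 2, 0, 64, 32, 32, 4, 128

Derivation:
Slide down:
col 0: [0, 8, 0, 32] -> [0, 0, 8, 32]
col 1: [2, 0, 32, 0] -> [0, 0, 2, 32]
col 2: [0, 0, 4, 0] -> [0, 0, 0, 4]
col 3: [64, 64, 64, 0] -> [0, 0, 64, 128]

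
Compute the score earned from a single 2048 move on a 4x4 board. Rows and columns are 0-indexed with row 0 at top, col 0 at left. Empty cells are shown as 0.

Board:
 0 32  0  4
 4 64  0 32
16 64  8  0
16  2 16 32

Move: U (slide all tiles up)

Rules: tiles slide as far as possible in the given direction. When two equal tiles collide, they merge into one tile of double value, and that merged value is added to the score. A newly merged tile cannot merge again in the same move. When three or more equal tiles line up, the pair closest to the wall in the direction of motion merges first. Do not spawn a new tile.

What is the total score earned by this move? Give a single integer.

Slide up:
col 0: [0, 4, 16, 16] -> [4, 32, 0, 0]  score +32 (running 32)
col 1: [32, 64, 64, 2] -> [32, 128, 2, 0]  score +128 (running 160)
col 2: [0, 0, 8, 16] -> [8, 16, 0, 0]  score +0 (running 160)
col 3: [4, 32, 0, 32] -> [4, 64, 0, 0]  score +64 (running 224)
Board after move:
  4  32   8   4
 32 128  16  64
  0   2   0   0
  0   0   0   0

Answer: 224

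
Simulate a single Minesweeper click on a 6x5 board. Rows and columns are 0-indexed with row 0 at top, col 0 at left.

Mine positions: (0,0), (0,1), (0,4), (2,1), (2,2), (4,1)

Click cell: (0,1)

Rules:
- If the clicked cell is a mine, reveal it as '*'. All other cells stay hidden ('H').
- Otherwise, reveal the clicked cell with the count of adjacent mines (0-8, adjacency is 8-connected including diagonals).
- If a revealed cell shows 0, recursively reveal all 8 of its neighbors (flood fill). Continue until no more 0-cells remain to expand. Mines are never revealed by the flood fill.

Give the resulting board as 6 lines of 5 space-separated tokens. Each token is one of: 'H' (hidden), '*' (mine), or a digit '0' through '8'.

H * H H H
H H H H H
H H H H H
H H H H H
H H H H H
H H H H H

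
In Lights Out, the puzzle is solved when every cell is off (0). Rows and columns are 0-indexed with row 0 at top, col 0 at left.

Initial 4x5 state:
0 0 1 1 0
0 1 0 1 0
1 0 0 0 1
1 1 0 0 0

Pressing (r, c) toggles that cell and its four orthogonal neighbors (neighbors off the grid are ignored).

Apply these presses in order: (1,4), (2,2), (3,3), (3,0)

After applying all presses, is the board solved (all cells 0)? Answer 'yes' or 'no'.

Answer: no

Derivation:
After press 1 at (1,4):
0 0 1 1 1
0 1 0 0 1
1 0 0 0 0
1 1 0 0 0

After press 2 at (2,2):
0 0 1 1 1
0 1 1 0 1
1 1 1 1 0
1 1 1 0 0

After press 3 at (3,3):
0 0 1 1 1
0 1 1 0 1
1 1 1 0 0
1 1 0 1 1

After press 4 at (3,0):
0 0 1 1 1
0 1 1 0 1
0 1 1 0 0
0 0 0 1 1

Lights still on: 10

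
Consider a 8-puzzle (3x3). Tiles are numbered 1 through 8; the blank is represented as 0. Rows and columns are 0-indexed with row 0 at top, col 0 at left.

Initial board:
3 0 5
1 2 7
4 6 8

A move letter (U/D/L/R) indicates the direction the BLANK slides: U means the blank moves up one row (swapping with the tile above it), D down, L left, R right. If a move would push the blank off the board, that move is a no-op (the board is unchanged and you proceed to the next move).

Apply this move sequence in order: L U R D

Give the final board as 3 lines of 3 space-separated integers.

After move 1 (L):
0 3 5
1 2 7
4 6 8

After move 2 (U):
0 3 5
1 2 7
4 6 8

After move 3 (R):
3 0 5
1 2 7
4 6 8

After move 4 (D):
3 2 5
1 0 7
4 6 8

Answer: 3 2 5
1 0 7
4 6 8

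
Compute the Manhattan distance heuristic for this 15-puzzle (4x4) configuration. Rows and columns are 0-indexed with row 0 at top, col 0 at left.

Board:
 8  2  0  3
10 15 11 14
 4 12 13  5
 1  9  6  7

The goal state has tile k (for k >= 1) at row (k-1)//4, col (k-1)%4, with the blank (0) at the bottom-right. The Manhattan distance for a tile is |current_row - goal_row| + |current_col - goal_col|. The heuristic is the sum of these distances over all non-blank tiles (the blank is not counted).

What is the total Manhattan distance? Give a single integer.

Tile 8: (0,0)->(1,3) = 4
Tile 2: (0,1)->(0,1) = 0
Tile 3: (0,3)->(0,2) = 1
Tile 10: (1,0)->(2,1) = 2
Tile 15: (1,1)->(3,2) = 3
Tile 11: (1,2)->(2,2) = 1
Tile 14: (1,3)->(3,1) = 4
Tile 4: (2,0)->(0,3) = 5
Tile 12: (2,1)->(2,3) = 2
Tile 13: (2,2)->(3,0) = 3
Tile 5: (2,3)->(1,0) = 4
Tile 1: (3,0)->(0,0) = 3
Tile 9: (3,1)->(2,0) = 2
Tile 6: (3,2)->(1,1) = 3
Tile 7: (3,3)->(1,2) = 3
Sum: 4 + 0 + 1 + 2 + 3 + 1 + 4 + 5 + 2 + 3 + 4 + 3 + 2 + 3 + 3 = 40

Answer: 40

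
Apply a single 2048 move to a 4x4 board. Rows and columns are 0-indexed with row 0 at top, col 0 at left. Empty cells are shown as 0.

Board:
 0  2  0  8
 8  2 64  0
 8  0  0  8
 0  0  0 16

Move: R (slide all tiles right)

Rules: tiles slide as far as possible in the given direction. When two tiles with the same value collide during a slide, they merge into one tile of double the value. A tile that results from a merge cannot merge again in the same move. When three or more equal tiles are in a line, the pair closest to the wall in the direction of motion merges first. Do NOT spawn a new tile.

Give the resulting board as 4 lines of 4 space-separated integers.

Answer:  0  0  2  8
 0  8  2 64
 0  0  0 16
 0  0  0 16

Derivation:
Slide right:
row 0: [0, 2, 0, 8] -> [0, 0, 2, 8]
row 1: [8, 2, 64, 0] -> [0, 8, 2, 64]
row 2: [8, 0, 0, 8] -> [0, 0, 0, 16]
row 3: [0, 0, 0, 16] -> [0, 0, 0, 16]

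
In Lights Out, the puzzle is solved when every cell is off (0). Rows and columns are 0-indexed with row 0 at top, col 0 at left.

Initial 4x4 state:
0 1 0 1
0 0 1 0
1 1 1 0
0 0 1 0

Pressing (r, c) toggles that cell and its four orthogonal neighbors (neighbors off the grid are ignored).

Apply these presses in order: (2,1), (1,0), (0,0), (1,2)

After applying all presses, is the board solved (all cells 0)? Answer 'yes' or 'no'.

Answer: no

Derivation:
After press 1 at (2,1):
0 1 0 1
0 1 1 0
0 0 0 0
0 1 1 0

After press 2 at (1,0):
1 1 0 1
1 0 1 0
1 0 0 0
0 1 1 0

After press 3 at (0,0):
0 0 0 1
0 0 1 0
1 0 0 0
0 1 1 0

After press 4 at (1,2):
0 0 1 1
0 1 0 1
1 0 1 0
0 1 1 0

Lights still on: 8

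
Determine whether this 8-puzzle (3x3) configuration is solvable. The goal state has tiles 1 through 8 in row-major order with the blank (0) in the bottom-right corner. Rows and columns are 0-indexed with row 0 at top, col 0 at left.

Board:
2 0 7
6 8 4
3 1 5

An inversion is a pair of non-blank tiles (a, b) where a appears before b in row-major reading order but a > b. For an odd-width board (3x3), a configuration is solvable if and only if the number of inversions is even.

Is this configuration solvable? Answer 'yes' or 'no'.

Answer: no

Derivation:
Inversions (pairs i<j in row-major order where tile[i] > tile[j] > 0): 17
17 is odd, so the puzzle is not solvable.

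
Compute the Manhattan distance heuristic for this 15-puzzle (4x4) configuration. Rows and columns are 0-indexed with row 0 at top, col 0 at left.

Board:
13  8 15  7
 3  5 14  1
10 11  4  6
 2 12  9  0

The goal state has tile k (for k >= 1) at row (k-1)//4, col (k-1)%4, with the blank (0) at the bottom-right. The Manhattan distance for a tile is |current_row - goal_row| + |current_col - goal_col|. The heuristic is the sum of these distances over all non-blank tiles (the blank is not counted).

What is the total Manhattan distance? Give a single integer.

Tile 13: at (0,0), goal (3,0), distance |0-3|+|0-0| = 3
Tile 8: at (0,1), goal (1,3), distance |0-1|+|1-3| = 3
Tile 15: at (0,2), goal (3,2), distance |0-3|+|2-2| = 3
Tile 7: at (0,3), goal (1,2), distance |0-1|+|3-2| = 2
Tile 3: at (1,0), goal (0,2), distance |1-0|+|0-2| = 3
Tile 5: at (1,1), goal (1,0), distance |1-1|+|1-0| = 1
Tile 14: at (1,2), goal (3,1), distance |1-3|+|2-1| = 3
Tile 1: at (1,3), goal (0,0), distance |1-0|+|3-0| = 4
Tile 10: at (2,0), goal (2,1), distance |2-2|+|0-1| = 1
Tile 11: at (2,1), goal (2,2), distance |2-2|+|1-2| = 1
Tile 4: at (2,2), goal (0,3), distance |2-0|+|2-3| = 3
Tile 6: at (2,3), goal (1,1), distance |2-1|+|3-1| = 3
Tile 2: at (3,0), goal (0,1), distance |3-0|+|0-1| = 4
Tile 12: at (3,1), goal (2,3), distance |3-2|+|1-3| = 3
Tile 9: at (3,2), goal (2,0), distance |3-2|+|2-0| = 3
Sum: 3 + 3 + 3 + 2 + 3 + 1 + 3 + 4 + 1 + 1 + 3 + 3 + 4 + 3 + 3 = 40

Answer: 40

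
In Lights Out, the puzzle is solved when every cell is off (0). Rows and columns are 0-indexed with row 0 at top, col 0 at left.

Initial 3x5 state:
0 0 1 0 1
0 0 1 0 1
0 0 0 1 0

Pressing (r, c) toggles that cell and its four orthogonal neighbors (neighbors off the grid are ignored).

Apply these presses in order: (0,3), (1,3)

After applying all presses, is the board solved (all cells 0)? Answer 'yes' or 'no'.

After press 1 at (0,3):
0 0 0 1 0
0 0 1 1 1
0 0 0 1 0

After press 2 at (1,3):
0 0 0 0 0
0 0 0 0 0
0 0 0 0 0

Lights still on: 0

Answer: yes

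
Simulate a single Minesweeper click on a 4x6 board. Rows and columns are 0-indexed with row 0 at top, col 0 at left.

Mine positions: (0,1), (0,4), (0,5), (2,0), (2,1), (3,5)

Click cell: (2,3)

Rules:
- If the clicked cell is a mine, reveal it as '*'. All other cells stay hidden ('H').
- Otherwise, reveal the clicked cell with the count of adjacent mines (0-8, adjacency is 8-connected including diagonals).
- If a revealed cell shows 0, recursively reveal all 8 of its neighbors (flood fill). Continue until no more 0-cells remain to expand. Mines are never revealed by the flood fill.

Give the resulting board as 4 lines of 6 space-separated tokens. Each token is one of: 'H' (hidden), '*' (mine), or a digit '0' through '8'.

H H H H H H
H H 2 1 2 H
H H 1 0 1 H
H H 1 0 1 H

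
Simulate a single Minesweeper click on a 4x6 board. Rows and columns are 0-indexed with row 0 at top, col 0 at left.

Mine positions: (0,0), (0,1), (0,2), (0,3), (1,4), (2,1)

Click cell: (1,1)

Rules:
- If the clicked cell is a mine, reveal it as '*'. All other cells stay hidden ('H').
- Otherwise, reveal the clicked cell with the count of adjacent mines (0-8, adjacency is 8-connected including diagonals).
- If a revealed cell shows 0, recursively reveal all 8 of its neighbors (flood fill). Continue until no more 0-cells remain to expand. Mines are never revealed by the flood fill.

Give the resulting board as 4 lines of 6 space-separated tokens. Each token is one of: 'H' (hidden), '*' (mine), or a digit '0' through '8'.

H H H H H H
H 4 H H H H
H H H H H H
H H H H H H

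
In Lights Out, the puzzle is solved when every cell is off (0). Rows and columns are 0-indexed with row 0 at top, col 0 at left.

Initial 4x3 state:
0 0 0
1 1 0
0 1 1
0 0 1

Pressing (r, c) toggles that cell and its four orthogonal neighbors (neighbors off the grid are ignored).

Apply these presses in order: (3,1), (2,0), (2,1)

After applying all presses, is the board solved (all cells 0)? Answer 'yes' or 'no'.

After press 1 at (3,1):
0 0 0
1 1 0
0 0 1
1 1 0

After press 2 at (2,0):
0 0 0
0 1 0
1 1 1
0 1 0

After press 3 at (2,1):
0 0 0
0 0 0
0 0 0
0 0 0

Lights still on: 0

Answer: yes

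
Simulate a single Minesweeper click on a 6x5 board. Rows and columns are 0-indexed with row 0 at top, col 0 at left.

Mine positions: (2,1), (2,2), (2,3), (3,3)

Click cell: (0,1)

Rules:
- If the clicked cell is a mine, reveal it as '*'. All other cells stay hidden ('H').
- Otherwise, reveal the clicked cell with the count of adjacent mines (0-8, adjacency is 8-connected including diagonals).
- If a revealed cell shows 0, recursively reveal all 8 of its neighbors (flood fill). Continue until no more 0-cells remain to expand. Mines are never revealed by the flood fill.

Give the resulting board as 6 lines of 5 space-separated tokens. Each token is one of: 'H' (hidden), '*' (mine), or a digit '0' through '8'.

0 0 0 0 0
1 2 3 2 1
H H H H H
H H H H H
H H H H H
H H H H H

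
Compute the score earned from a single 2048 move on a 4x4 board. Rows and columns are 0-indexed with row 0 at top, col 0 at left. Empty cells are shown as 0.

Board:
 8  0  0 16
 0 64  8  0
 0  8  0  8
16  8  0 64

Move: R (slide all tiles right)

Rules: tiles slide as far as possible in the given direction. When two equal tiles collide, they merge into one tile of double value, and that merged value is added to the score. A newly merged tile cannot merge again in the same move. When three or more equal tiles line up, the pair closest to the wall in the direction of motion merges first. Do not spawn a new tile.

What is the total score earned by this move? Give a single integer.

Slide right:
row 0: [8, 0, 0, 16] -> [0, 0, 8, 16]  score +0 (running 0)
row 1: [0, 64, 8, 0] -> [0, 0, 64, 8]  score +0 (running 0)
row 2: [0, 8, 0, 8] -> [0, 0, 0, 16]  score +16 (running 16)
row 3: [16, 8, 0, 64] -> [0, 16, 8, 64]  score +0 (running 16)
Board after move:
 0  0  8 16
 0  0 64  8
 0  0  0 16
 0 16  8 64

Answer: 16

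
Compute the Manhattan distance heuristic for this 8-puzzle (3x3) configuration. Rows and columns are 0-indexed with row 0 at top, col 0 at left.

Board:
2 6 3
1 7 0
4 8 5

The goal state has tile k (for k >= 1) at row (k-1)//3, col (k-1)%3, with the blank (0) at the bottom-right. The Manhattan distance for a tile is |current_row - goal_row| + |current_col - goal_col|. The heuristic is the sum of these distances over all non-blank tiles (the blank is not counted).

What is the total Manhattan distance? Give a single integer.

Answer: 9

Derivation:
Tile 2: at (0,0), goal (0,1), distance |0-0|+|0-1| = 1
Tile 6: at (0,1), goal (1,2), distance |0-1|+|1-2| = 2
Tile 3: at (0,2), goal (0,2), distance |0-0|+|2-2| = 0
Tile 1: at (1,0), goal (0,0), distance |1-0|+|0-0| = 1
Tile 7: at (1,1), goal (2,0), distance |1-2|+|1-0| = 2
Tile 4: at (2,0), goal (1,0), distance |2-1|+|0-0| = 1
Tile 8: at (2,1), goal (2,1), distance |2-2|+|1-1| = 0
Tile 5: at (2,2), goal (1,1), distance |2-1|+|2-1| = 2
Sum: 1 + 2 + 0 + 1 + 2 + 1 + 0 + 2 = 9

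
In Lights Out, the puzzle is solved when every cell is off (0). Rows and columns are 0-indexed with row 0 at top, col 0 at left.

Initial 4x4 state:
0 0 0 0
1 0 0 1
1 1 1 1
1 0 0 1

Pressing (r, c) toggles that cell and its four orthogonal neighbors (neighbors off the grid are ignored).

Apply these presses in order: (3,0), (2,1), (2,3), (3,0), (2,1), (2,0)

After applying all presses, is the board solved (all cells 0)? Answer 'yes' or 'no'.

After press 1 at (3,0):
0 0 0 0
1 0 0 1
0 1 1 1
0 1 0 1

After press 2 at (2,1):
0 0 0 0
1 1 0 1
1 0 0 1
0 0 0 1

After press 3 at (2,3):
0 0 0 0
1 1 0 0
1 0 1 0
0 0 0 0

After press 4 at (3,0):
0 0 0 0
1 1 0 0
0 0 1 0
1 1 0 0

After press 5 at (2,1):
0 0 0 0
1 0 0 0
1 1 0 0
1 0 0 0

After press 6 at (2,0):
0 0 0 0
0 0 0 0
0 0 0 0
0 0 0 0

Lights still on: 0

Answer: yes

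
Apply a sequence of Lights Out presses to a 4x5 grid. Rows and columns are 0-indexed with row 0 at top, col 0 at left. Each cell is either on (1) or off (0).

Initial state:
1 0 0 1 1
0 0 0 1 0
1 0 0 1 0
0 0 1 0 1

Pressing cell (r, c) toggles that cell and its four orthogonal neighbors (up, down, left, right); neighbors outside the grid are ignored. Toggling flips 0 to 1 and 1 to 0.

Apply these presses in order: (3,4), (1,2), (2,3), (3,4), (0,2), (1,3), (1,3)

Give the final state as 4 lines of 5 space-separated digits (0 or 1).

Answer: 1 1 0 0 1
0 1 0 1 0
1 0 0 0 1
0 0 1 1 1

Derivation:
After press 1 at (3,4):
1 0 0 1 1
0 0 0 1 0
1 0 0 1 1
0 0 1 1 0

After press 2 at (1,2):
1 0 1 1 1
0 1 1 0 0
1 0 1 1 1
0 0 1 1 0

After press 3 at (2,3):
1 0 1 1 1
0 1 1 1 0
1 0 0 0 0
0 0 1 0 0

After press 4 at (3,4):
1 0 1 1 1
0 1 1 1 0
1 0 0 0 1
0 0 1 1 1

After press 5 at (0,2):
1 1 0 0 1
0 1 0 1 0
1 0 0 0 1
0 0 1 1 1

After press 6 at (1,3):
1 1 0 1 1
0 1 1 0 1
1 0 0 1 1
0 0 1 1 1

After press 7 at (1,3):
1 1 0 0 1
0 1 0 1 0
1 0 0 0 1
0 0 1 1 1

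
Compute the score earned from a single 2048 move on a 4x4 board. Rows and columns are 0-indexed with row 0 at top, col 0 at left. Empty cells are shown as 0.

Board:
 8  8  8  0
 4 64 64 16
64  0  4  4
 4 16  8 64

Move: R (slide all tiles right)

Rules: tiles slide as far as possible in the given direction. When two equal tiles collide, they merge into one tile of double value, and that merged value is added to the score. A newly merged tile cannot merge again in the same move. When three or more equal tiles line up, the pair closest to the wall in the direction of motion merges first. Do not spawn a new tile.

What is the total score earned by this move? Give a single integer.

Answer: 152

Derivation:
Slide right:
row 0: [8, 8, 8, 0] -> [0, 0, 8, 16]  score +16 (running 16)
row 1: [4, 64, 64, 16] -> [0, 4, 128, 16]  score +128 (running 144)
row 2: [64, 0, 4, 4] -> [0, 0, 64, 8]  score +8 (running 152)
row 3: [4, 16, 8, 64] -> [4, 16, 8, 64]  score +0 (running 152)
Board after move:
  0   0   8  16
  0   4 128  16
  0   0  64   8
  4  16   8  64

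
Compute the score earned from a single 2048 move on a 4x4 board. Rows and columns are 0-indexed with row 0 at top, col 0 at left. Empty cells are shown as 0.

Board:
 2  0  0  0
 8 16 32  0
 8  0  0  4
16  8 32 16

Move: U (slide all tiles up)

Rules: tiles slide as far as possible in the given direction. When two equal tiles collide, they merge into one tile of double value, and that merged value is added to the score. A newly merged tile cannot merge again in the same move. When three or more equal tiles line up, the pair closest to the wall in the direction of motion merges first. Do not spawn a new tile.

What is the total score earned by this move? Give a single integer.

Slide up:
col 0: [2, 8, 8, 16] -> [2, 16, 16, 0]  score +16 (running 16)
col 1: [0, 16, 0, 8] -> [16, 8, 0, 0]  score +0 (running 16)
col 2: [0, 32, 0, 32] -> [64, 0, 0, 0]  score +64 (running 80)
col 3: [0, 0, 4, 16] -> [4, 16, 0, 0]  score +0 (running 80)
Board after move:
 2 16 64  4
16  8  0 16
16  0  0  0
 0  0  0  0

Answer: 80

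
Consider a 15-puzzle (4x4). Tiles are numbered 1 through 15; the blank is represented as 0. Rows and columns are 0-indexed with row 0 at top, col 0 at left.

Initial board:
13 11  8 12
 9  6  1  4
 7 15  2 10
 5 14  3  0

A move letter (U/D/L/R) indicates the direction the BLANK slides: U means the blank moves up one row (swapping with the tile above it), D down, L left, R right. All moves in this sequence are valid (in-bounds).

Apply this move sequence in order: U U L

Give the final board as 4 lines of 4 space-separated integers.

Answer: 13 11  8 12
 9  6  0  1
 7 15  2  4
 5 14  3 10

Derivation:
After move 1 (U):
13 11  8 12
 9  6  1  4
 7 15  2  0
 5 14  3 10

After move 2 (U):
13 11  8 12
 9  6  1  0
 7 15  2  4
 5 14  3 10

After move 3 (L):
13 11  8 12
 9  6  0  1
 7 15  2  4
 5 14  3 10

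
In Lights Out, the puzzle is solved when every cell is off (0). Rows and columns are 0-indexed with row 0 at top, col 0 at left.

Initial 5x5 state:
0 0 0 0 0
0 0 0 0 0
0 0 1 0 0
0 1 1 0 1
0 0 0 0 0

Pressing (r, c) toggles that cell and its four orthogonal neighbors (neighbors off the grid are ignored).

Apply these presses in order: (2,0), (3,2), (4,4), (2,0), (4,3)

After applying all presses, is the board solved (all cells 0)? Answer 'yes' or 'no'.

After press 1 at (2,0):
0 0 0 0 0
1 0 0 0 0
1 1 1 0 0
1 1 1 0 1
0 0 0 0 0

After press 2 at (3,2):
0 0 0 0 0
1 0 0 0 0
1 1 0 0 0
1 0 0 1 1
0 0 1 0 0

After press 3 at (4,4):
0 0 0 0 0
1 0 0 0 0
1 1 0 0 0
1 0 0 1 0
0 0 1 1 1

After press 4 at (2,0):
0 0 0 0 0
0 0 0 0 0
0 0 0 0 0
0 0 0 1 0
0 0 1 1 1

After press 5 at (4,3):
0 0 0 0 0
0 0 0 0 0
0 0 0 0 0
0 0 0 0 0
0 0 0 0 0

Lights still on: 0

Answer: yes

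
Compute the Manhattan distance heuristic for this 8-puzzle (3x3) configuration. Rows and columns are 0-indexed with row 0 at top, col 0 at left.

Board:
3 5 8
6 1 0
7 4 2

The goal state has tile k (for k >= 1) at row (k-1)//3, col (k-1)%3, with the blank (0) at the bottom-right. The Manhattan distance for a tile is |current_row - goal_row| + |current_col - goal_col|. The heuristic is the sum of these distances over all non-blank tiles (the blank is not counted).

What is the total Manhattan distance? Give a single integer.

Answer: 15

Derivation:
Tile 3: at (0,0), goal (0,2), distance |0-0|+|0-2| = 2
Tile 5: at (0,1), goal (1,1), distance |0-1|+|1-1| = 1
Tile 8: at (0,2), goal (2,1), distance |0-2|+|2-1| = 3
Tile 6: at (1,0), goal (1,2), distance |1-1|+|0-2| = 2
Tile 1: at (1,1), goal (0,0), distance |1-0|+|1-0| = 2
Tile 7: at (2,0), goal (2,0), distance |2-2|+|0-0| = 0
Tile 4: at (2,1), goal (1,0), distance |2-1|+|1-0| = 2
Tile 2: at (2,2), goal (0,1), distance |2-0|+|2-1| = 3
Sum: 2 + 1 + 3 + 2 + 2 + 0 + 2 + 3 = 15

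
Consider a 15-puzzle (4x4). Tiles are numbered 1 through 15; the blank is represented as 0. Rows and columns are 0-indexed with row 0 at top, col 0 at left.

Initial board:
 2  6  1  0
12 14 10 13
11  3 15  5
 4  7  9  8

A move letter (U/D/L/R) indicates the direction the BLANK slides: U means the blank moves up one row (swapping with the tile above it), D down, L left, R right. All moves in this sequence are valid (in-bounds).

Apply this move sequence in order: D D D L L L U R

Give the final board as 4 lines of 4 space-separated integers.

After move 1 (D):
 2  6  1 13
12 14 10  0
11  3 15  5
 4  7  9  8

After move 2 (D):
 2  6  1 13
12 14 10  5
11  3 15  0
 4  7  9  8

After move 3 (D):
 2  6  1 13
12 14 10  5
11  3 15  8
 4  7  9  0

After move 4 (L):
 2  6  1 13
12 14 10  5
11  3 15  8
 4  7  0  9

After move 5 (L):
 2  6  1 13
12 14 10  5
11  3 15  8
 4  0  7  9

After move 6 (L):
 2  6  1 13
12 14 10  5
11  3 15  8
 0  4  7  9

After move 7 (U):
 2  6  1 13
12 14 10  5
 0  3 15  8
11  4  7  9

After move 8 (R):
 2  6  1 13
12 14 10  5
 3  0 15  8
11  4  7  9

Answer:  2  6  1 13
12 14 10  5
 3  0 15  8
11  4  7  9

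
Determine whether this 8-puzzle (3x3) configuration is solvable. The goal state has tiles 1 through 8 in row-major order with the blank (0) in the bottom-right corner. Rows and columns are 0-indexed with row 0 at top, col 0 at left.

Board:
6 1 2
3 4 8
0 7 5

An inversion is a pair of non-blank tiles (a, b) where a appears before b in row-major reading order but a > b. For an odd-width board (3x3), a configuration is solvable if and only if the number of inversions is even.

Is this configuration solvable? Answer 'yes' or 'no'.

Answer: yes

Derivation:
Inversions (pairs i<j in row-major order where tile[i] > tile[j] > 0): 8
8 is even, so the puzzle is solvable.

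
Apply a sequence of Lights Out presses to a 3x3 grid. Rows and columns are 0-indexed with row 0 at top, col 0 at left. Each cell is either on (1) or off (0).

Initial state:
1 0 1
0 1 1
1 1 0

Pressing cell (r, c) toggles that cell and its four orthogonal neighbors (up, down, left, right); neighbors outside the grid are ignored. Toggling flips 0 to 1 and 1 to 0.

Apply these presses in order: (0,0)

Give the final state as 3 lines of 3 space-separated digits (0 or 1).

After press 1 at (0,0):
0 1 1
1 1 1
1 1 0

Answer: 0 1 1
1 1 1
1 1 0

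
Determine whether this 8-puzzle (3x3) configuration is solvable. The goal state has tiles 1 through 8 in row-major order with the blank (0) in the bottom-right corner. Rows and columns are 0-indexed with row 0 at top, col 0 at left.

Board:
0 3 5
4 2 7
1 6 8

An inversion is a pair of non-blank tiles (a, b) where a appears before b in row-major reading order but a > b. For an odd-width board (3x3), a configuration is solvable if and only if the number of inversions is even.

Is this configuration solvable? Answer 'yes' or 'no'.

Answer: yes

Derivation:
Inversions (pairs i<j in row-major order where tile[i] > tile[j] > 0): 10
10 is even, so the puzzle is solvable.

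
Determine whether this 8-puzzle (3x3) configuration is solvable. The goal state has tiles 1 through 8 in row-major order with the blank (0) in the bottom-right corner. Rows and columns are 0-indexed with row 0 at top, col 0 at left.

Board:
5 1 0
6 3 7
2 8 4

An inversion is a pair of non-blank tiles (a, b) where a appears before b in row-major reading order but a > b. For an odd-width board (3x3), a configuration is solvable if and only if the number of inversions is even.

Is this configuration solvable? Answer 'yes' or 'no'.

Answer: no

Derivation:
Inversions (pairs i<j in row-major order where tile[i] > tile[j] > 0): 11
11 is odd, so the puzzle is not solvable.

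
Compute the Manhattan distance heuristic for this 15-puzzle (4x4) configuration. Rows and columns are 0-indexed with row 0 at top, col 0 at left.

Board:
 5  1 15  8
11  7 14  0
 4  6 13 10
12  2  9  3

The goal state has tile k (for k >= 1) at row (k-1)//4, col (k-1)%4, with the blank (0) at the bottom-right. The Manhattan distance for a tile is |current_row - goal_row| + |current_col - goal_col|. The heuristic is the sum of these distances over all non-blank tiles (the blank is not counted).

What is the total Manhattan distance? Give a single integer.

Answer: 38

Derivation:
Tile 5: (0,0)->(1,0) = 1
Tile 1: (0,1)->(0,0) = 1
Tile 15: (0,2)->(3,2) = 3
Tile 8: (0,3)->(1,3) = 1
Tile 11: (1,0)->(2,2) = 3
Tile 7: (1,1)->(1,2) = 1
Tile 14: (1,2)->(3,1) = 3
Tile 4: (2,0)->(0,3) = 5
Tile 6: (2,1)->(1,1) = 1
Tile 13: (2,2)->(3,0) = 3
Tile 10: (2,3)->(2,1) = 2
Tile 12: (3,0)->(2,3) = 4
Tile 2: (3,1)->(0,1) = 3
Tile 9: (3,2)->(2,0) = 3
Tile 3: (3,3)->(0,2) = 4
Sum: 1 + 1 + 3 + 1 + 3 + 1 + 3 + 5 + 1 + 3 + 2 + 4 + 3 + 3 + 4 = 38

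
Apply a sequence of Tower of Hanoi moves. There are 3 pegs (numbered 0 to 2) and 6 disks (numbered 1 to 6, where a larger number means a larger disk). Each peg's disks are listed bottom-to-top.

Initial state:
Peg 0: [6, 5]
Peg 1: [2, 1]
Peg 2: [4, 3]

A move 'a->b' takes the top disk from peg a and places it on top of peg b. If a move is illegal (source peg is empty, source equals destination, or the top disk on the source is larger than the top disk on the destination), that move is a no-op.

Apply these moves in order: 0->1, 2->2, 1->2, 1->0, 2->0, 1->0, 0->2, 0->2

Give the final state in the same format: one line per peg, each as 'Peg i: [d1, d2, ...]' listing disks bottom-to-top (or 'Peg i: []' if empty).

Answer: Peg 0: [6, 5, 2]
Peg 1: []
Peg 2: [4, 3, 1]

Derivation:
After move 1 (0->1):
Peg 0: [6, 5]
Peg 1: [2, 1]
Peg 2: [4, 3]

After move 2 (2->2):
Peg 0: [6, 5]
Peg 1: [2, 1]
Peg 2: [4, 3]

After move 3 (1->2):
Peg 0: [6, 5]
Peg 1: [2]
Peg 2: [4, 3, 1]

After move 4 (1->0):
Peg 0: [6, 5, 2]
Peg 1: []
Peg 2: [4, 3, 1]

After move 5 (2->0):
Peg 0: [6, 5, 2, 1]
Peg 1: []
Peg 2: [4, 3]

After move 6 (1->0):
Peg 0: [6, 5, 2, 1]
Peg 1: []
Peg 2: [4, 3]

After move 7 (0->2):
Peg 0: [6, 5, 2]
Peg 1: []
Peg 2: [4, 3, 1]

After move 8 (0->2):
Peg 0: [6, 5, 2]
Peg 1: []
Peg 2: [4, 3, 1]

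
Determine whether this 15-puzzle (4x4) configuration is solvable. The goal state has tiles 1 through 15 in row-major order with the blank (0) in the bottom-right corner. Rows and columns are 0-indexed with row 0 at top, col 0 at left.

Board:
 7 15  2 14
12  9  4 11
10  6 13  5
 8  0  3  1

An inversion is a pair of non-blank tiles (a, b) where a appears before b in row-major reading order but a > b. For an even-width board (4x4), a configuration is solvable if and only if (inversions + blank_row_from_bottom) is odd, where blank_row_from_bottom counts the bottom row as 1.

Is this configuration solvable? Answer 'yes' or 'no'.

Answer: no

Derivation:
Inversions: 71
Blank is in row 3 (0-indexed from top), which is row 1 counting from the bottom (bottom = 1).
71 + 1 = 72, which is even, so the puzzle is not solvable.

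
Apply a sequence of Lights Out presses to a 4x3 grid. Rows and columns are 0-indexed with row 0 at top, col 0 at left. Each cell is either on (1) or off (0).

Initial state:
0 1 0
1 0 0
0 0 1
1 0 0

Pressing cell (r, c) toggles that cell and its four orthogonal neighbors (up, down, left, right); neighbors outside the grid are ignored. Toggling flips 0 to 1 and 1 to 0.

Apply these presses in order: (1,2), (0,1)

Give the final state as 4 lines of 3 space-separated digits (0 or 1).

Answer: 1 0 0
1 0 1
0 0 0
1 0 0

Derivation:
After press 1 at (1,2):
0 1 1
1 1 1
0 0 0
1 0 0

After press 2 at (0,1):
1 0 0
1 0 1
0 0 0
1 0 0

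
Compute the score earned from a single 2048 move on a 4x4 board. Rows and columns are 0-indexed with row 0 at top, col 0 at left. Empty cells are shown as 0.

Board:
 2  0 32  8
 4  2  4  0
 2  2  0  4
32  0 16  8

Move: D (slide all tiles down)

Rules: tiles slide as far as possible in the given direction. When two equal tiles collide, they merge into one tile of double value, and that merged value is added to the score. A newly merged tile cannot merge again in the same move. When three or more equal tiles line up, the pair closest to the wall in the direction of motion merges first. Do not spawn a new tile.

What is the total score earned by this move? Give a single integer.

Answer: 4

Derivation:
Slide down:
col 0: [2, 4, 2, 32] -> [2, 4, 2, 32]  score +0 (running 0)
col 1: [0, 2, 2, 0] -> [0, 0, 0, 4]  score +4 (running 4)
col 2: [32, 4, 0, 16] -> [0, 32, 4, 16]  score +0 (running 4)
col 3: [8, 0, 4, 8] -> [0, 8, 4, 8]  score +0 (running 4)
Board after move:
 2  0  0  0
 4  0 32  8
 2  0  4  4
32  4 16  8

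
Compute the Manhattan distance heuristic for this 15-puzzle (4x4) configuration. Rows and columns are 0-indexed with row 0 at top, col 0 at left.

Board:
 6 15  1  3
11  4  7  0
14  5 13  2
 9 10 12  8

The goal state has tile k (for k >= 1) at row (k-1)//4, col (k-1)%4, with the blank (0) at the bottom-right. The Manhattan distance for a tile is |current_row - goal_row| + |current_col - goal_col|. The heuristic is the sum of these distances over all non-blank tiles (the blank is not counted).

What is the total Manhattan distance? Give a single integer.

Tile 6: (0,0)->(1,1) = 2
Tile 15: (0,1)->(3,2) = 4
Tile 1: (0,2)->(0,0) = 2
Tile 3: (0,3)->(0,2) = 1
Tile 11: (1,0)->(2,2) = 3
Tile 4: (1,1)->(0,3) = 3
Tile 7: (1,2)->(1,2) = 0
Tile 14: (2,0)->(3,1) = 2
Tile 5: (2,1)->(1,0) = 2
Tile 13: (2,2)->(3,0) = 3
Tile 2: (2,3)->(0,1) = 4
Tile 9: (3,0)->(2,0) = 1
Tile 10: (3,1)->(2,1) = 1
Tile 12: (3,2)->(2,3) = 2
Tile 8: (3,3)->(1,3) = 2
Sum: 2 + 4 + 2 + 1 + 3 + 3 + 0 + 2 + 2 + 3 + 4 + 1 + 1 + 2 + 2 = 32

Answer: 32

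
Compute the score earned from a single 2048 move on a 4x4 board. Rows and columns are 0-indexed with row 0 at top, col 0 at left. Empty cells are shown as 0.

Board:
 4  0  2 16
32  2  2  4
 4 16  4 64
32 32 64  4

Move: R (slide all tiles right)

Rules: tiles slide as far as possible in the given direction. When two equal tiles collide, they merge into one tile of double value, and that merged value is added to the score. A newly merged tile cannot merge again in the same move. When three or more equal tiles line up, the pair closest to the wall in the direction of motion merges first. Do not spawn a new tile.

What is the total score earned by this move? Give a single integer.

Slide right:
row 0: [4, 0, 2, 16] -> [0, 4, 2, 16]  score +0 (running 0)
row 1: [32, 2, 2, 4] -> [0, 32, 4, 4]  score +4 (running 4)
row 2: [4, 16, 4, 64] -> [4, 16, 4, 64]  score +0 (running 4)
row 3: [32, 32, 64, 4] -> [0, 64, 64, 4]  score +64 (running 68)
Board after move:
 0  4  2 16
 0 32  4  4
 4 16  4 64
 0 64 64  4

Answer: 68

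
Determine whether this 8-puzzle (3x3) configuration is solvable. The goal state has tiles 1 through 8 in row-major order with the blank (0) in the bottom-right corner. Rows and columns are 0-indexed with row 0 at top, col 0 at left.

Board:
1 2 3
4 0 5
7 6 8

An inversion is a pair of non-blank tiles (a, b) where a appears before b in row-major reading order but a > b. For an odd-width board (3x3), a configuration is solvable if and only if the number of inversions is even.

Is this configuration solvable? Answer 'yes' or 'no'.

Inversions (pairs i<j in row-major order where tile[i] > tile[j] > 0): 1
1 is odd, so the puzzle is not solvable.

Answer: no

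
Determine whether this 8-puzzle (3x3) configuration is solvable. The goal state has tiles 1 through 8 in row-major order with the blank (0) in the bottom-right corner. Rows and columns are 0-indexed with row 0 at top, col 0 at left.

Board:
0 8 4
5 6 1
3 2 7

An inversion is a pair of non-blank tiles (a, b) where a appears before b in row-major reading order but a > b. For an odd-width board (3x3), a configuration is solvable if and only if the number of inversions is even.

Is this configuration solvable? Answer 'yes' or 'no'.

Answer: no

Derivation:
Inversions (pairs i<j in row-major order where tile[i] > tile[j] > 0): 17
17 is odd, so the puzzle is not solvable.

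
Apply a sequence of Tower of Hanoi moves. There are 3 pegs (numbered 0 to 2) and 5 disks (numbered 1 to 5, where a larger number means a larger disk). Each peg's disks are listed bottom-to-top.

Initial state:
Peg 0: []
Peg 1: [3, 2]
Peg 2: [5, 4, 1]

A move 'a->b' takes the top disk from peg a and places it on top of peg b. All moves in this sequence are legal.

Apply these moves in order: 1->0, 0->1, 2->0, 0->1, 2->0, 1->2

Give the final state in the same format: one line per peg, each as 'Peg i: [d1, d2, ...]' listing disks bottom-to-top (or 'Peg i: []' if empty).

Answer: Peg 0: [4]
Peg 1: [3, 2]
Peg 2: [5, 1]

Derivation:
After move 1 (1->0):
Peg 0: [2]
Peg 1: [3]
Peg 2: [5, 4, 1]

After move 2 (0->1):
Peg 0: []
Peg 1: [3, 2]
Peg 2: [5, 4, 1]

After move 3 (2->0):
Peg 0: [1]
Peg 1: [3, 2]
Peg 2: [5, 4]

After move 4 (0->1):
Peg 0: []
Peg 1: [3, 2, 1]
Peg 2: [5, 4]

After move 5 (2->0):
Peg 0: [4]
Peg 1: [3, 2, 1]
Peg 2: [5]

After move 6 (1->2):
Peg 0: [4]
Peg 1: [3, 2]
Peg 2: [5, 1]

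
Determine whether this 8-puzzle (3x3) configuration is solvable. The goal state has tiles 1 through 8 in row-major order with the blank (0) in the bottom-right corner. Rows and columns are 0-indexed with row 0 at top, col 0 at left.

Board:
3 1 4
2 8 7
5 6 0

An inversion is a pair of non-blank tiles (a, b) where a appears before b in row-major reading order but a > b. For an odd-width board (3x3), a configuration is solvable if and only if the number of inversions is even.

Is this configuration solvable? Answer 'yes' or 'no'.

Inversions (pairs i<j in row-major order where tile[i] > tile[j] > 0): 8
8 is even, so the puzzle is solvable.

Answer: yes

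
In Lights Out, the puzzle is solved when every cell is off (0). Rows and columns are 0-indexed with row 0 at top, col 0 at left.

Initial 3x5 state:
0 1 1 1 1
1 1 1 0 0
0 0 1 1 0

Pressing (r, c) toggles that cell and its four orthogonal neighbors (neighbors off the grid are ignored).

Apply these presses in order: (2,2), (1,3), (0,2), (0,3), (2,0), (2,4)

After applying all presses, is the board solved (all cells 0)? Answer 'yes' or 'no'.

Answer: no

Derivation:
After press 1 at (2,2):
0 1 1 1 1
1 1 0 0 0
0 1 0 0 0

After press 2 at (1,3):
0 1 1 0 1
1 1 1 1 1
0 1 0 1 0

After press 3 at (0,2):
0 0 0 1 1
1 1 0 1 1
0 1 0 1 0

After press 4 at (0,3):
0 0 1 0 0
1 1 0 0 1
0 1 0 1 0

After press 5 at (2,0):
0 0 1 0 0
0 1 0 0 1
1 0 0 1 0

After press 6 at (2,4):
0 0 1 0 0
0 1 0 0 0
1 0 0 0 1

Lights still on: 4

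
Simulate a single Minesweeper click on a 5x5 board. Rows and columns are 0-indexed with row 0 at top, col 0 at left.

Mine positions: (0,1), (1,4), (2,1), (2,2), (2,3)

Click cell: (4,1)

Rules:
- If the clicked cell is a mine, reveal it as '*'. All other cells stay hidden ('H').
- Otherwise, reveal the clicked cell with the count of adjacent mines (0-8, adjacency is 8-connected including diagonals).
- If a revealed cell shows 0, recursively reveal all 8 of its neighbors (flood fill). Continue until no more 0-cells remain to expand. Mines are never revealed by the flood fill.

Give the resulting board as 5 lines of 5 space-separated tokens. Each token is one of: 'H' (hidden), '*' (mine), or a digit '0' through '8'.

H H H H H
H H H H H
H H H H H
1 2 3 2 1
0 0 0 0 0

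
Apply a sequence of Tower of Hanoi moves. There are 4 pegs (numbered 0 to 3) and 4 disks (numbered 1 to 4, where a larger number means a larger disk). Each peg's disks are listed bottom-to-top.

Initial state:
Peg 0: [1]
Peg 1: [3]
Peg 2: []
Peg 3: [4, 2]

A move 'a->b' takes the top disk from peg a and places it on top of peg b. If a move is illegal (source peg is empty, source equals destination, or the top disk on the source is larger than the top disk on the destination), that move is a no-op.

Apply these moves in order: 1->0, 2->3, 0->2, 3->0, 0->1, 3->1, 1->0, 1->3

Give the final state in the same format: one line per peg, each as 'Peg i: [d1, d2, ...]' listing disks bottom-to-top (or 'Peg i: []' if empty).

Answer: Peg 0: [2]
Peg 1: []
Peg 2: [1]
Peg 3: [4, 3]

Derivation:
After move 1 (1->0):
Peg 0: [1]
Peg 1: [3]
Peg 2: []
Peg 3: [4, 2]

After move 2 (2->3):
Peg 0: [1]
Peg 1: [3]
Peg 2: []
Peg 3: [4, 2]

After move 3 (0->2):
Peg 0: []
Peg 1: [3]
Peg 2: [1]
Peg 3: [4, 2]

After move 4 (3->0):
Peg 0: [2]
Peg 1: [3]
Peg 2: [1]
Peg 3: [4]

After move 5 (0->1):
Peg 0: []
Peg 1: [3, 2]
Peg 2: [1]
Peg 3: [4]

After move 6 (3->1):
Peg 0: []
Peg 1: [3, 2]
Peg 2: [1]
Peg 3: [4]

After move 7 (1->0):
Peg 0: [2]
Peg 1: [3]
Peg 2: [1]
Peg 3: [4]

After move 8 (1->3):
Peg 0: [2]
Peg 1: []
Peg 2: [1]
Peg 3: [4, 3]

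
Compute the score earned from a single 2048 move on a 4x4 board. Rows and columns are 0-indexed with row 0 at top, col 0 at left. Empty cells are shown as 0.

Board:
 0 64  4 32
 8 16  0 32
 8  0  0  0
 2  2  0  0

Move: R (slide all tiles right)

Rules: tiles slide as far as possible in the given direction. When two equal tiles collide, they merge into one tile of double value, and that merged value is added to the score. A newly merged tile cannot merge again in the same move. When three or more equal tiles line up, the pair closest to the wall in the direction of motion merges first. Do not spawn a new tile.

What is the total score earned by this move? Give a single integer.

Answer: 4

Derivation:
Slide right:
row 0: [0, 64, 4, 32] -> [0, 64, 4, 32]  score +0 (running 0)
row 1: [8, 16, 0, 32] -> [0, 8, 16, 32]  score +0 (running 0)
row 2: [8, 0, 0, 0] -> [0, 0, 0, 8]  score +0 (running 0)
row 3: [2, 2, 0, 0] -> [0, 0, 0, 4]  score +4 (running 4)
Board after move:
 0 64  4 32
 0  8 16 32
 0  0  0  8
 0  0  0  4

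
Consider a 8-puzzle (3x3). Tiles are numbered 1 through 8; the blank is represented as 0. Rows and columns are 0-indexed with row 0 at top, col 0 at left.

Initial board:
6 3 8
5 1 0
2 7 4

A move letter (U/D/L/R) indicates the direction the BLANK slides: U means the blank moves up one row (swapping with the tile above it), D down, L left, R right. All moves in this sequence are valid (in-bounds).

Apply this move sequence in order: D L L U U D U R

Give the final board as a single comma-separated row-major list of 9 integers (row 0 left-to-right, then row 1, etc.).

After move 1 (D):
6 3 8
5 1 4
2 7 0

After move 2 (L):
6 3 8
5 1 4
2 0 7

After move 3 (L):
6 3 8
5 1 4
0 2 7

After move 4 (U):
6 3 8
0 1 4
5 2 7

After move 5 (U):
0 3 8
6 1 4
5 2 7

After move 6 (D):
6 3 8
0 1 4
5 2 7

After move 7 (U):
0 3 8
6 1 4
5 2 7

After move 8 (R):
3 0 8
6 1 4
5 2 7

Answer: 3, 0, 8, 6, 1, 4, 5, 2, 7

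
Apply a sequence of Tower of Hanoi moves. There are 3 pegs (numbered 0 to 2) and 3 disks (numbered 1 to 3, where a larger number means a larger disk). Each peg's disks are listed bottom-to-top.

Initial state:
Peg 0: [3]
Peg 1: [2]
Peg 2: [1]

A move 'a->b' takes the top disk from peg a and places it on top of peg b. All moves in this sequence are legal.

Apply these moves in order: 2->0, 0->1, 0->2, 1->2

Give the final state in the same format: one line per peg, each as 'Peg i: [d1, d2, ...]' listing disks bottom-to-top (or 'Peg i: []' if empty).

Answer: Peg 0: []
Peg 1: [2]
Peg 2: [3, 1]

Derivation:
After move 1 (2->0):
Peg 0: [3, 1]
Peg 1: [2]
Peg 2: []

After move 2 (0->1):
Peg 0: [3]
Peg 1: [2, 1]
Peg 2: []

After move 3 (0->2):
Peg 0: []
Peg 1: [2, 1]
Peg 2: [3]

After move 4 (1->2):
Peg 0: []
Peg 1: [2]
Peg 2: [3, 1]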